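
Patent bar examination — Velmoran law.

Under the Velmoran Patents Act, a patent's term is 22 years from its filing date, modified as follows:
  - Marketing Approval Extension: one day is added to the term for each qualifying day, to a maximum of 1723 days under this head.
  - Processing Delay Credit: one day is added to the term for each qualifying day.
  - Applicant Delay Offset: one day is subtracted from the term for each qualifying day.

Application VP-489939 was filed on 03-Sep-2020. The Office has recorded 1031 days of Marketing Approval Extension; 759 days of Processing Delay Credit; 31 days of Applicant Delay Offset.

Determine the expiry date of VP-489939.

June 28, 2047

Base term: filing date + 22 years → 3 September 2042.
Marketing Approval Extension: 1031 days (within the 1723-day cap) → +1031 days → 30 June 2045.
Processing Delay Credit: +759 days → 29 July 2047.
Applicant Delay Offset: −31 days → 28 June 2047.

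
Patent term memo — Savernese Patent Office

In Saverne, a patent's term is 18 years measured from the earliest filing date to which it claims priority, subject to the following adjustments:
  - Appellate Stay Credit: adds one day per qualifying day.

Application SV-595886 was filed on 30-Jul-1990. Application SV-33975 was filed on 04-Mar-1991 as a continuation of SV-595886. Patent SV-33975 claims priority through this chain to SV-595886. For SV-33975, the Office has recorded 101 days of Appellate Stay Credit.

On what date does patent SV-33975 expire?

November 8, 2008

Earliest priority filing: 30 July 1990.
Base term: 30 July 1990 + 18 years → 30 July 2008.
Appellate Stay Credit: +101 days → 8 November 2008.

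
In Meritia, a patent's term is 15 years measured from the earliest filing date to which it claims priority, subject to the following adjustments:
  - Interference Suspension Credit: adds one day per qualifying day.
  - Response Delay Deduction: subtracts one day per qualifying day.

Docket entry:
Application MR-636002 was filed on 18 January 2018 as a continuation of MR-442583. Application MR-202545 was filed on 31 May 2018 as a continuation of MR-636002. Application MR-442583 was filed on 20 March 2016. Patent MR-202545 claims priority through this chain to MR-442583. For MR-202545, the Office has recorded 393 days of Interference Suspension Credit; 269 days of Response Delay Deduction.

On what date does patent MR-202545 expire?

Earliest priority filing: 20 March 2016.
Base term: 20 March 2016 + 15 years → 20 March 2031.
Interference Suspension Credit: +393 days → 16 April 2032.
Response Delay Deduction: −269 days → 22 July 2031.

2031-07-22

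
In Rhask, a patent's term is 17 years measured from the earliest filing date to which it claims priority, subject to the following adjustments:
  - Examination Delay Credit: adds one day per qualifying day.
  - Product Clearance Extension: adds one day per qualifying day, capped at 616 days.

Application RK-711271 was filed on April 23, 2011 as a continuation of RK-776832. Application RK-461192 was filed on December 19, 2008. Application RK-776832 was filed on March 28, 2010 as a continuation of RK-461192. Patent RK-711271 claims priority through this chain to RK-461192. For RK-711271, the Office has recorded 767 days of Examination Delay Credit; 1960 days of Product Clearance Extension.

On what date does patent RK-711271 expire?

Earliest priority filing: 19 December 2008.
Base term: 19 December 2008 + 17 years → 19 December 2025.
Examination Delay Credit: +767 days → 25 January 2028.
Product Clearance Extension: 1960 days claimed exceeds the 616-day cap, so +616 days → 2 October 2029.

2029-10-02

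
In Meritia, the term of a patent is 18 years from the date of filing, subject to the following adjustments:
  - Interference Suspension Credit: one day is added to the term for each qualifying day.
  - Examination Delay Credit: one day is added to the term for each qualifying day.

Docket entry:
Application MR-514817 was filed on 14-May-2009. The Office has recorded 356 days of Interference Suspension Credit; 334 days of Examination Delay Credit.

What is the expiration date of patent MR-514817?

Base term: filing date + 18 years → 14 May 2027.
Interference Suspension Credit: +356 days → 4 May 2028.
Examination Delay Credit: +334 days → 3 April 2029.

2029-04-03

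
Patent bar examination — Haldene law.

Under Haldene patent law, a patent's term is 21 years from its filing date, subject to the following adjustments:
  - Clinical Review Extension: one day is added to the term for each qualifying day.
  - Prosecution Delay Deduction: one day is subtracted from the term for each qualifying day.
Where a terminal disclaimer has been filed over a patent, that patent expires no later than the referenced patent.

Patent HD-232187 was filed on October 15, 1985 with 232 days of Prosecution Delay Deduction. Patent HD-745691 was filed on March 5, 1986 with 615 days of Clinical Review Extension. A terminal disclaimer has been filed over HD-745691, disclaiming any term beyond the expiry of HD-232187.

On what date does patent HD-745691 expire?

February 25, 2006

Natural term of HD-745691:
  Base: filing + 21 years → 5 March 2007.
  Clinical Review Extension: +615 days → 9 November 2008.
Expiry of referenced patent HD-232187:
  Base: filing + 21 years → 15 October 2006.
  Prosecution Delay Deduction: −232 days → 25 February 2006.
Terminal disclaimer: HD-745691 expires on the earlier of 9 November 2008 and 25 February 2006.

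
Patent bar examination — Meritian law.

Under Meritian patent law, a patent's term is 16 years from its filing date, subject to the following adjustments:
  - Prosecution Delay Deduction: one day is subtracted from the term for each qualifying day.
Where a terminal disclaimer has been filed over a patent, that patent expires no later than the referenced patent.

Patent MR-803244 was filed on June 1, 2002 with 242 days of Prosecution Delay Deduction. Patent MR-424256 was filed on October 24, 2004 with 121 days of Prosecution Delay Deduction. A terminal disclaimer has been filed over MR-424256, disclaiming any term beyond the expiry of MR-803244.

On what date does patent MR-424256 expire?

Natural term of MR-424256:
  Base: filing + 16 years → 24 October 2020.
  Prosecution Delay Deduction: −121 days → 25 June 2020.
Expiry of referenced patent MR-803244:
  Base: filing + 16 years → 1 June 2018.
  Prosecution Delay Deduction: −242 days → 2 October 2017.
Terminal disclaimer: MR-424256 expires on the earlier of 25 June 2020 and 2 October 2017.

2017-10-02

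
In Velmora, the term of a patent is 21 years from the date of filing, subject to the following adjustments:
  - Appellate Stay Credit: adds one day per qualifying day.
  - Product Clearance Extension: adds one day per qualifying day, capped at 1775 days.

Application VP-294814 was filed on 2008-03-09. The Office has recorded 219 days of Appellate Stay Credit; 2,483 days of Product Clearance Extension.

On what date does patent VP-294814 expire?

August 24, 2034

Base term: filing date + 21 years → 9 March 2029.
Appellate Stay Credit: +219 days → 14 October 2029.
Product Clearance Extension: 2483 days claimed exceeds the 1775-day cap, so +1775 days → 24 August 2034.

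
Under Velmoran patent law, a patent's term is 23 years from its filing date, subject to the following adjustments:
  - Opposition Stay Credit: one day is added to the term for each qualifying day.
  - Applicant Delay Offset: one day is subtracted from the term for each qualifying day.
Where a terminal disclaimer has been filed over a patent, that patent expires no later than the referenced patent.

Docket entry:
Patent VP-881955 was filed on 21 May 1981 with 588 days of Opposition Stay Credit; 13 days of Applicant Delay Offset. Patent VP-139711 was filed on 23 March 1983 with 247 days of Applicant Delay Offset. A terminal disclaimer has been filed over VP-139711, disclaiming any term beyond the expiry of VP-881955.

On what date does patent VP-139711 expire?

Natural term of VP-139711:
  Base: filing + 23 years → 23 March 2006.
  Applicant Delay Offset: −247 days → 19 July 2005.
Expiry of referenced patent VP-881955:
  Base: filing + 23 years → 21 May 2004.
  Opposition Stay Credit: +588 days → 30 December 2005.
  Applicant Delay Offset: −13 days → 17 December 2005.
Terminal disclaimer: VP-139711 expires on the earlier of 19 July 2005 and 17 December 2005.

July 19, 2005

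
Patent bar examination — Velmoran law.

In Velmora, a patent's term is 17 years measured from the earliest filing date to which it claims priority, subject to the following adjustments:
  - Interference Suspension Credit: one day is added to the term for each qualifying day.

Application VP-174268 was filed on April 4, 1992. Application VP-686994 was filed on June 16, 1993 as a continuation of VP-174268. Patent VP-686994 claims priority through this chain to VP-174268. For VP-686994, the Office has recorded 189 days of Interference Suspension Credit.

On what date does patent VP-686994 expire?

October 10, 2009

Earliest priority filing: 4 April 1992.
Base term: 4 April 1992 + 17 years → 4 April 2009.
Interference Suspension Credit: +189 days → 10 October 2009.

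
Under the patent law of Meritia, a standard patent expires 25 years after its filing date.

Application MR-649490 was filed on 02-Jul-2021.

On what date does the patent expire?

Filing date + 25 years → 2 July 2046.

July 2, 2046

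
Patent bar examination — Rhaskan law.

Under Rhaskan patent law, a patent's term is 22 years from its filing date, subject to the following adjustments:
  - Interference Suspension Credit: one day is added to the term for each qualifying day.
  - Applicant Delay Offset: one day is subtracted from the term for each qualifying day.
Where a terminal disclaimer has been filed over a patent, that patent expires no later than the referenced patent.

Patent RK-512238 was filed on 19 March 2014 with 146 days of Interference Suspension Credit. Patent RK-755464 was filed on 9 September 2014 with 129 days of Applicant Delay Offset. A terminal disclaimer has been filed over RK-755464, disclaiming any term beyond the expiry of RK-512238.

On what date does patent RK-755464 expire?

Natural term of RK-755464:
  Base: filing + 22 years → 9 September 2036.
  Applicant Delay Offset: −129 days → 3 May 2036.
Expiry of referenced patent RK-512238:
  Base: filing + 22 years → 19 March 2036.
  Interference Suspension Credit: +146 days → 12 August 2036.
Terminal disclaimer: RK-755464 expires on the earlier of 3 May 2036 and 12 August 2036.

May 3, 2036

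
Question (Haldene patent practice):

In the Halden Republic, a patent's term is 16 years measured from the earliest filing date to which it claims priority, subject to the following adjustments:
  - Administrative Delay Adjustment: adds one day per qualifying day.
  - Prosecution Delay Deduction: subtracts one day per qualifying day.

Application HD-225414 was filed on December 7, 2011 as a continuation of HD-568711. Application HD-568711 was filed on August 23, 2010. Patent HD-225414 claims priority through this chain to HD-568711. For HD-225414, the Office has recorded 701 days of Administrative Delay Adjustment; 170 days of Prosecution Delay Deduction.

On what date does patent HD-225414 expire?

Earliest priority filing: 23 August 2010.
Base term: 23 August 2010 + 16 years → 23 August 2026.
Administrative Delay Adjustment: +701 days → 24 July 2028.
Prosecution Delay Deduction: −170 days → 5 February 2028.

2028-02-05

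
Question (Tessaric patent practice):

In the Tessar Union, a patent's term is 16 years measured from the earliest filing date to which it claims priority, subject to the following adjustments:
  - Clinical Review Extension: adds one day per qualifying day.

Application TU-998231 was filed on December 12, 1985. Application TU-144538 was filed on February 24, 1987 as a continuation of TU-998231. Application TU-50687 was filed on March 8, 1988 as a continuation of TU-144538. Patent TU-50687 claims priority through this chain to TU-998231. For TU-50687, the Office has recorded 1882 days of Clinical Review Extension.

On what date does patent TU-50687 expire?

Earliest priority filing: 12 December 1985.
Base term: 12 December 1985 + 16 years → 12 December 2001.
Clinical Review Extension: +1882 days → 6 February 2007.

2007-02-06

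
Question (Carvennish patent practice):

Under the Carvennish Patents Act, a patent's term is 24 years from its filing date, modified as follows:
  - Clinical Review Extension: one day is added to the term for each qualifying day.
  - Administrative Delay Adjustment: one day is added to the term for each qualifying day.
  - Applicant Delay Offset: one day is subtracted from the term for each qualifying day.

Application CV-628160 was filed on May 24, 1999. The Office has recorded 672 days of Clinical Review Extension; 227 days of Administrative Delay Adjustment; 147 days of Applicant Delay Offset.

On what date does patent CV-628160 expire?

Base term: filing date + 24 years → 24 May 2023.
Clinical Review Extension: +672 days → 26 March 2025.
Administrative Delay Adjustment: +227 days → 8 November 2025.
Applicant Delay Offset: −147 days → 14 June 2025.

June 14, 2025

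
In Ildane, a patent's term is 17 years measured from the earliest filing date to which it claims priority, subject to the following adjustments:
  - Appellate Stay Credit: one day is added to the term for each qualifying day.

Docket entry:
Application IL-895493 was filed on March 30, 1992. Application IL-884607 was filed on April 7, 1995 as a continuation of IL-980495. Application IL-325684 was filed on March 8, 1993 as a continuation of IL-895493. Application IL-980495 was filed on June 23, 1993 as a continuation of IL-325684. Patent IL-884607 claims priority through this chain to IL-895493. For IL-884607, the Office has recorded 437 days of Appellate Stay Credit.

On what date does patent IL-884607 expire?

June 10, 2010

Earliest priority filing: 30 March 1992.
Base term: 30 March 1992 + 17 years → 30 March 2009.
Appellate Stay Credit: +437 days → 10 June 2010.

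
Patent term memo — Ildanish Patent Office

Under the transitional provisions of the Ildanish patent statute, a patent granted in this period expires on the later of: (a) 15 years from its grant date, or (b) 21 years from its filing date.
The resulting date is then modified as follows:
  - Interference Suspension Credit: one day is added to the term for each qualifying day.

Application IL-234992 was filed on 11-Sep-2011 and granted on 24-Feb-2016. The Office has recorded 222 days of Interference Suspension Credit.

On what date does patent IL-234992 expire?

(a) grant + 15 years → 24 February 2031.
(b) filing + 21 years → 11 September 2032.
Later of the two: 11 September 2032.
Interference Suspension Credit: +222 days → 21 April 2033.

April 21, 2033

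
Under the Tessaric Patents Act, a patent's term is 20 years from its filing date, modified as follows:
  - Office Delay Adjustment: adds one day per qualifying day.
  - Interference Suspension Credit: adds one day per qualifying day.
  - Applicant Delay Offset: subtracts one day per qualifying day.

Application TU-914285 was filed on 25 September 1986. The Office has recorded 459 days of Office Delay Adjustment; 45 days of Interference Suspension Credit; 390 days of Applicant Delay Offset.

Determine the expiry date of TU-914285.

Base term: filing date + 20 years → 25 September 2006.
Office Delay Adjustment: +459 days → 28 December 2007.
Interference Suspension Credit: +45 days → 11 February 2008.
Applicant Delay Offset: −390 days → 17 January 2007.

2007-01-17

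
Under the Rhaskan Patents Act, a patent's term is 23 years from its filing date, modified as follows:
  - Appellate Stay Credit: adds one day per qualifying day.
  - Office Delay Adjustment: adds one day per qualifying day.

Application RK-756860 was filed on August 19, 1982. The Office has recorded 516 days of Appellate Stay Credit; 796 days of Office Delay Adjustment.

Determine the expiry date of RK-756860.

March 23, 2009

Base term: filing date + 23 years → 19 August 2005.
Appellate Stay Credit: +516 days → 17 January 2007.
Office Delay Adjustment: +796 days → 23 March 2009.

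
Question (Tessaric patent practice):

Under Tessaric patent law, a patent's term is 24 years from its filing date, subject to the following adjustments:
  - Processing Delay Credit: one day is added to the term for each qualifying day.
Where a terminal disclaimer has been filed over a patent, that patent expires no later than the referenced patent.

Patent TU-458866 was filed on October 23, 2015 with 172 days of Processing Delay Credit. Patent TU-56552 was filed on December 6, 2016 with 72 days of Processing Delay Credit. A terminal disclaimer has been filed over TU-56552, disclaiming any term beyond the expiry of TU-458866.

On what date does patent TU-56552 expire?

Natural term of TU-56552:
  Base: filing + 24 years → 6 December 2040.
  Processing Delay Credit: +72 days → 16 February 2041.
Expiry of referenced patent TU-458866:
  Base: filing + 24 years → 23 October 2039.
  Processing Delay Credit: +172 days → 12 April 2040.
Terminal disclaimer: TU-56552 expires on the earlier of 16 February 2041 and 12 April 2040.

April 12, 2040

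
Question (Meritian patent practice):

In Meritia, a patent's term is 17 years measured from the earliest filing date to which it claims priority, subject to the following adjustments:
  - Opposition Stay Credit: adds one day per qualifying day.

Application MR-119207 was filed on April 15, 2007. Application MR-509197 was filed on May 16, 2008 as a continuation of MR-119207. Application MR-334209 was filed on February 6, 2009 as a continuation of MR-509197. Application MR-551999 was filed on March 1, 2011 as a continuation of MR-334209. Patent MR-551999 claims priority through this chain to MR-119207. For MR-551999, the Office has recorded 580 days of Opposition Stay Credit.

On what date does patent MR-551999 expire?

Earliest priority filing: 15 April 2007.
Base term: 15 April 2007 + 17 years → 15 April 2024.
Opposition Stay Credit: +580 days → 16 November 2025.

2025-11-16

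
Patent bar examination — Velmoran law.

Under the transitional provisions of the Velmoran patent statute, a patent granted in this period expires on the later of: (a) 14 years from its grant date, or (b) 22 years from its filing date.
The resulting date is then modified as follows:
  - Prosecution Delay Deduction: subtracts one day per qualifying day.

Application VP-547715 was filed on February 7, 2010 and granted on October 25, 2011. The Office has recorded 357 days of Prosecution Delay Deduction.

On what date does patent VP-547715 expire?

(a) grant + 14 years → 25 October 2025.
(b) filing + 22 years → 7 February 2032.
Later of the two: 7 February 2032.
Prosecution Delay Deduction: −357 days → 15 February 2031.

February 15, 2031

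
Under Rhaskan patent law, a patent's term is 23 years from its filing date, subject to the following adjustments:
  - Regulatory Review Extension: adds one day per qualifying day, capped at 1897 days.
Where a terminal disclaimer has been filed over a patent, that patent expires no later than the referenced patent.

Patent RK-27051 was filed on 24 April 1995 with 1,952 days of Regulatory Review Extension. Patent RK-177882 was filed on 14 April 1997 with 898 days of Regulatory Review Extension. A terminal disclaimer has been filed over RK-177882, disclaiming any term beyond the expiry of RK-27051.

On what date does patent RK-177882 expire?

Natural term of RK-177882:
  Base: filing + 23 years → 14 April 2020.
  Regulatory Review Extension: 898 days (within the 1897-day cap) → +898 days → 29 September 2022.
Expiry of referenced patent RK-27051:
  Base: filing + 23 years → 24 April 2018.
  Regulatory Review Extension: 1952 days claimed exceeds the 1897-day cap, so +1897 days → 4 July 2023.
Terminal disclaimer: RK-177882 expires on the earlier of 29 September 2022 and 4 July 2023.

September 29, 2022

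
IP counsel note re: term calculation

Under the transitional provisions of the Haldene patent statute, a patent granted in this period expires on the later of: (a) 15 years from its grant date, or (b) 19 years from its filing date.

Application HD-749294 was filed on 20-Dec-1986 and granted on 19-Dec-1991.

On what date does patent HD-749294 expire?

2006-12-19

(a) grant + 15 years → 19 December 2006.
(b) filing + 19 years → 20 December 2005.
Later of the two: 19 December 2006.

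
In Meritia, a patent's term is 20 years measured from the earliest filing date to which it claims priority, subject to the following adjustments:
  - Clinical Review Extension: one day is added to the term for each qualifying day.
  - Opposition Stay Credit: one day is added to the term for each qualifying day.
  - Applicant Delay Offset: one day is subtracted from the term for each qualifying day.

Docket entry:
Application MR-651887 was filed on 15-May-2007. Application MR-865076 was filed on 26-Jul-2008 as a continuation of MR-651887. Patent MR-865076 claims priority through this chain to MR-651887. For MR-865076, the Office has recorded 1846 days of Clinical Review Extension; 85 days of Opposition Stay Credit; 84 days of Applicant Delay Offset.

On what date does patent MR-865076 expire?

Earliest priority filing: 15 May 2007.
Base term: 15 May 2007 + 20 years → 15 May 2027.
Clinical Review Extension: +1846 days → 3 June 2032.
Opposition Stay Credit: +85 days → 27 August 2032.
Applicant Delay Offset: −84 days → 4 June 2032.

2032-06-04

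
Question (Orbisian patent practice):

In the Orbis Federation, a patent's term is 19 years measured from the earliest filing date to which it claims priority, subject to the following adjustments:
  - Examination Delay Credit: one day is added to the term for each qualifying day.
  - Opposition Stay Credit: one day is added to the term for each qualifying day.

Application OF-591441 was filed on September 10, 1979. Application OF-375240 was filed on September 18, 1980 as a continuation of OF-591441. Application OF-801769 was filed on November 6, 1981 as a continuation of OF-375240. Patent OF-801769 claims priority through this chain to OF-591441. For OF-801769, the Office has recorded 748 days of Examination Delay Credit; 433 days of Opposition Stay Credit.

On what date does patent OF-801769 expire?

2001-12-04

Earliest priority filing: 10 September 1979.
Base term: 10 September 1979 + 19 years → 10 September 1998.
Examination Delay Credit: +748 days → 27 September 2000.
Opposition Stay Credit: +433 days → 4 December 2001.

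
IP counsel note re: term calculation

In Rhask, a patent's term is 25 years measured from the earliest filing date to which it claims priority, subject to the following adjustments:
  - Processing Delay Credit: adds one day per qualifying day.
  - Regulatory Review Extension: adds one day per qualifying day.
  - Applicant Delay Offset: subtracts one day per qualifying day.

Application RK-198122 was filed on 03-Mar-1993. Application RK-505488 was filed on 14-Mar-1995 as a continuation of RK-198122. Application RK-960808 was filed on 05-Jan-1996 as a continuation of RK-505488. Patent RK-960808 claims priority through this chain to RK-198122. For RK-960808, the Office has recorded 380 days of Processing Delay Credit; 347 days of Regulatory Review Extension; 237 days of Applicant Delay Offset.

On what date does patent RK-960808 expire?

Earliest priority filing: 3 March 1993.
Base term: 3 March 1993 + 25 years → 3 March 2018.
Processing Delay Credit: +380 days → 18 March 2019.
Regulatory Review Extension: +347 days → 28 February 2020.
Applicant Delay Offset: −237 days → 6 July 2019.

2019-07-06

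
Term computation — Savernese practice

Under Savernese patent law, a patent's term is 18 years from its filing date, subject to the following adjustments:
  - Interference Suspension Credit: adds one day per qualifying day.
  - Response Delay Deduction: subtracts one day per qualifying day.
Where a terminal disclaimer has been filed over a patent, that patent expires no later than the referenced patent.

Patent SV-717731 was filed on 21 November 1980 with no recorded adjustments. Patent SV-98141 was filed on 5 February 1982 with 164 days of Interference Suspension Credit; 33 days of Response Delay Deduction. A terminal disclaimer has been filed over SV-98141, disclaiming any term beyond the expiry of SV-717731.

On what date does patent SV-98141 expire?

Natural term of SV-98141:
  Base: filing + 18 years → 5 February 2000.
  Interference Suspension Credit: +164 days → 18 July 2000.
  Response Delay Deduction: −33 days → 15 June 2000.
Expiry of referenced patent SV-717731:
  Base: filing + 18 years → 21 November 1998.
Terminal disclaimer: SV-98141 expires on the earlier of 15 June 2000 and 21 November 1998.

1998-11-21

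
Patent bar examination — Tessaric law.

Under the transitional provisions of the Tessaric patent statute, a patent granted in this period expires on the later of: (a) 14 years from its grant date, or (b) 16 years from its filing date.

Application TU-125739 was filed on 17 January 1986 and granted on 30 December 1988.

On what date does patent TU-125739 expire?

(a) grant + 14 years → 30 December 2002.
(b) filing + 16 years → 17 January 2002.
Later of the two: 30 December 2002.

December 30, 2002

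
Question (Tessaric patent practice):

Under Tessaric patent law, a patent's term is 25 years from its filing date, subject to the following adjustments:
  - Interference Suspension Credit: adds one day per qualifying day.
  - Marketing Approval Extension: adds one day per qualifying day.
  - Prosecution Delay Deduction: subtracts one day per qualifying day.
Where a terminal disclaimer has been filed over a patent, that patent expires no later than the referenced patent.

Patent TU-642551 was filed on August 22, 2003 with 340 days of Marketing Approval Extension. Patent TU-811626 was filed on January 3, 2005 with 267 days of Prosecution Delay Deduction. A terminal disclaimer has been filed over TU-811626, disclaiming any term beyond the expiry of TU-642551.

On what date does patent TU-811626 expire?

Natural term of TU-811626:
  Base: filing + 25 years → 3 January 2030.
  Prosecution Delay Deduction: −267 days → 11 April 2029.
Expiry of referenced patent TU-642551:
  Base: filing + 25 years → 22 August 2028.
  Marketing Approval Extension: +340 days → 28 July 2029.
Terminal disclaimer: TU-811626 expires on the earlier of 11 April 2029 and 28 July 2029.

April 11, 2029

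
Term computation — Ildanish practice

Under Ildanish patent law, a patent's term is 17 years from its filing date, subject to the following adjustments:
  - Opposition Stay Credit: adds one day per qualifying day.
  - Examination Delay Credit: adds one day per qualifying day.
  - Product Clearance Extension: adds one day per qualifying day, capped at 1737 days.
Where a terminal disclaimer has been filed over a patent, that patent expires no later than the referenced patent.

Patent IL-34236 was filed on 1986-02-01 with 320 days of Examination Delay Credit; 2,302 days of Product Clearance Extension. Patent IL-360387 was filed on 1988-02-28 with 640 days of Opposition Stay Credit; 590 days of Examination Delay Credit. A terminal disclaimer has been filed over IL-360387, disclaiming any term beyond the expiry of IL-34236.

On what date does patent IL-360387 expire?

Natural term of IL-360387:
  Base: filing + 17 years → 28 February 2005.
  Opposition Stay Credit: +640 days → 30 November 2006.
  Examination Delay Credit: +590 days → 12 July 2008.
Expiry of referenced patent IL-34236:
  Base: filing + 17 years → 1 February 2003.
  Examination Delay Credit: +320 days → 18 December 2003.
  Product Clearance Extension: 2302 days claimed exceeds the 1737-day cap, so +1737 days → 19 September 2008.
Terminal disclaimer: IL-360387 expires on the earlier of 12 July 2008 and 19 September 2008.

2008-07-12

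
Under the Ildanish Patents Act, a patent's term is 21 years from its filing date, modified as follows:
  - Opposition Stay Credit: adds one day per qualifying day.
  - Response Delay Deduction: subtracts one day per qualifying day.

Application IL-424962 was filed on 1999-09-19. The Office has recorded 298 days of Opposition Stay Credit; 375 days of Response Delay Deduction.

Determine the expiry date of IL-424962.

July 4, 2020

Base term: filing date + 21 years → 19 September 2020.
Opposition Stay Credit: +298 days → 14 July 2021.
Response Delay Deduction: −375 days → 4 July 2020.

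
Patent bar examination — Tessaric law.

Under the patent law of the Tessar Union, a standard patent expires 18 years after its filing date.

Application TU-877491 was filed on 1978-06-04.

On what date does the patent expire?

1996-06-04

Filing date + 18 years → 4 June 1996.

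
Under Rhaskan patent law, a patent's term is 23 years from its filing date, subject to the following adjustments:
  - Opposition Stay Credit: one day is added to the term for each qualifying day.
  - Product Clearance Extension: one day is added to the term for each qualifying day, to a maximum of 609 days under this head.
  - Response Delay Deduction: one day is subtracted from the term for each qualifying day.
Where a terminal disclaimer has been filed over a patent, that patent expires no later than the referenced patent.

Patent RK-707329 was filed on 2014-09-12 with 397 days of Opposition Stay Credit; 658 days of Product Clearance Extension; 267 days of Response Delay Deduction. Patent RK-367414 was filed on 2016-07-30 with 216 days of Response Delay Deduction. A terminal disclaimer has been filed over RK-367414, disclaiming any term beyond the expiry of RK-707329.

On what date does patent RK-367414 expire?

Natural term of RK-367414:
  Base: filing + 23 years → 30 July 2039.
  Response Delay Deduction: −216 days → 26 December 2038.
Expiry of referenced patent RK-707329:
  Base: filing + 23 years → 12 September 2037.
  Opposition Stay Credit: +397 days → 14 October 2038.
  Product Clearance Extension: 658 days claimed exceeds the 609-day cap, so +609 days → 14 June 2040.
  Response Delay Deduction: −267 days → 21 September 2039.
Terminal disclaimer: RK-367414 expires on the earlier of 26 December 2038 and 21 September 2039.

December 26, 2038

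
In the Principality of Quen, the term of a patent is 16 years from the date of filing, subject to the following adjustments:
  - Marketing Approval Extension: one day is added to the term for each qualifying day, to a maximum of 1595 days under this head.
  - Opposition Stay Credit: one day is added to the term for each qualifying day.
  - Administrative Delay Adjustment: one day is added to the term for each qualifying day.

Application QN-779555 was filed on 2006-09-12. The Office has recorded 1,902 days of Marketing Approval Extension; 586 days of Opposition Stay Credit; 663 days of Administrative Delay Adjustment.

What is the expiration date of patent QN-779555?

Base term: filing date + 16 years → 12 September 2022.
Marketing Approval Extension: 1902 days claimed exceeds the 1595-day cap, so +1595 days → 24 January 2027.
Opposition Stay Credit: +586 days → 1 September 2028.
Administrative Delay Adjustment: +663 days → 26 June 2030.

June 26, 2030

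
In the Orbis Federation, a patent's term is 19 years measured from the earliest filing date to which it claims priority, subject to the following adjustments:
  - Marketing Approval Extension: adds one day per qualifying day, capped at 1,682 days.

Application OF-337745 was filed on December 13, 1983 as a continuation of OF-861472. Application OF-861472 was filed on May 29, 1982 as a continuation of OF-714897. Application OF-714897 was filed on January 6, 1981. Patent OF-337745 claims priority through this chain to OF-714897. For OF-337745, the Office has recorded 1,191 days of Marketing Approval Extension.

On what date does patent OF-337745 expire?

2003-04-11

Earliest priority filing: 6 January 1981.
Base term: 6 January 1981 + 19 years → 6 January 2000.
Marketing Approval Extension: 1191 days (within the 1682-day cap) → +1191 days → 11 April 2003.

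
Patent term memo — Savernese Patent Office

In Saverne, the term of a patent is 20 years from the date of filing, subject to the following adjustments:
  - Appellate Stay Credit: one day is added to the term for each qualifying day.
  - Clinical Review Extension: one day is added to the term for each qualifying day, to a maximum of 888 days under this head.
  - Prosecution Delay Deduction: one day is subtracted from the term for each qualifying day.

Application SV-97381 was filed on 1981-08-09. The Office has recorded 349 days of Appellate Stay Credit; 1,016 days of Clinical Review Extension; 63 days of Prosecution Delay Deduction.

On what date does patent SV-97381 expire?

October 26, 2004

Base term: filing date + 20 years → 9 August 2001.
Appellate Stay Credit: +349 days → 24 July 2002.
Clinical Review Extension: 1016 days claimed exceeds the 888-day cap, so +888 days → 28 December 2004.
Prosecution Delay Deduction: −63 days → 26 October 2004.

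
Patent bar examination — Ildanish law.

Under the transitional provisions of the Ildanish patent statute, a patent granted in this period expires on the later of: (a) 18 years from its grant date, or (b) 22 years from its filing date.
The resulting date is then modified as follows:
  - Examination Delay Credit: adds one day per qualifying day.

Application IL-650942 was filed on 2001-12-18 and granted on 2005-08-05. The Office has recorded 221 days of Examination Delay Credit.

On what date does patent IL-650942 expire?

July 26, 2024

(a) grant + 18 years → 5 August 2023.
(b) filing + 22 years → 18 December 2023.
Later of the two: 18 December 2023.
Examination Delay Credit: +221 days → 26 July 2024.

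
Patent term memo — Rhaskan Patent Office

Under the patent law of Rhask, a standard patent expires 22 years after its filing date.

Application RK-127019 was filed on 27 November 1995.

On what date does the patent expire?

Filing date + 22 years → 27 November 2017.

November 27, 2017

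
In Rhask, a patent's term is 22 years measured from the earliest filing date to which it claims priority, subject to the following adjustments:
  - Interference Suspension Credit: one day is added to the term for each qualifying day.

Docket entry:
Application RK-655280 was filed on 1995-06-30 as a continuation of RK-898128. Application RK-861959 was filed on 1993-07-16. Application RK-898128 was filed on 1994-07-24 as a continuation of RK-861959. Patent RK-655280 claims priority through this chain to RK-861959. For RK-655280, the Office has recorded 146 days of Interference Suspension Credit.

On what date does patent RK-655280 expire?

Earliest priority filing: 16 July 1993.
Base term: 16 July 1993 + 22 years → 16 July 2015.
Interference Suspension Credit: +146 days → 9 December 2015.

December 9, 2015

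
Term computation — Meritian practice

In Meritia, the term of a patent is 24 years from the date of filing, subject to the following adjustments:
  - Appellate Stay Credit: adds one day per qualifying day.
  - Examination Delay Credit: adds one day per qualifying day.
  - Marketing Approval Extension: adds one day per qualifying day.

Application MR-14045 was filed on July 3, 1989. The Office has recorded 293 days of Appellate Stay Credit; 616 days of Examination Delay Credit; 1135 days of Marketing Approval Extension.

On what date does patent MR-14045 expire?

Base term: filing date + 24 years → 3 July 2013.
Appellate Stay Credit: +293 days → 22 April 2014.
Examination Delay Credit: +616 days → 29 December 2015.
Marketing Approval Extension: +1135 days → 6 February 2019.

February 6, 2019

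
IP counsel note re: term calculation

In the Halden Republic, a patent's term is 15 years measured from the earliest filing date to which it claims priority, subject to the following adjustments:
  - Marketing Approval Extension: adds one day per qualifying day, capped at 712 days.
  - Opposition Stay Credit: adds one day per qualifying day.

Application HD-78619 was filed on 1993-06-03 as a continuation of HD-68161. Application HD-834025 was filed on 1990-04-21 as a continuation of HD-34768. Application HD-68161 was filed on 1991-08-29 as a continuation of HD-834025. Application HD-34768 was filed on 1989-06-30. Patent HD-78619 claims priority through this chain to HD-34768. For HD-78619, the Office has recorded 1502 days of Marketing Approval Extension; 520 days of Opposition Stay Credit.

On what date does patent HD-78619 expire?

2007-11-14

Earliest priority filing: 30 June 1989.
Base term: 30 June 1989 + 15 years → 30 June 2004.
Marketing Approval Extension: 1502 days claimed exceeds the 712-day cap, so +712 days → 12 June 2006.
Opposition Stay Credit: +520 days → 14 November 2007.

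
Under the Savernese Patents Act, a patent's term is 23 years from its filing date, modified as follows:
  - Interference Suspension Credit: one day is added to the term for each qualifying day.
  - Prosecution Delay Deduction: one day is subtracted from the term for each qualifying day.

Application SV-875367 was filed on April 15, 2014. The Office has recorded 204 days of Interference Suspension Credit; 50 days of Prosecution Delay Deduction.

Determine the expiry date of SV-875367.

Base term: filing date + 23 years → 15 April 2037.
Interference Suspension Credit: +204 days → 5 November 2037.
Prosecution Delay Deduction: −50 days → 16 September 2037.

September 16, 2037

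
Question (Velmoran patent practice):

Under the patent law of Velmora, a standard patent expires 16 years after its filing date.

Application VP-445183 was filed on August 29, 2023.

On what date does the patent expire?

2039-08-29

Filing date + 16 years → 29 August 2039.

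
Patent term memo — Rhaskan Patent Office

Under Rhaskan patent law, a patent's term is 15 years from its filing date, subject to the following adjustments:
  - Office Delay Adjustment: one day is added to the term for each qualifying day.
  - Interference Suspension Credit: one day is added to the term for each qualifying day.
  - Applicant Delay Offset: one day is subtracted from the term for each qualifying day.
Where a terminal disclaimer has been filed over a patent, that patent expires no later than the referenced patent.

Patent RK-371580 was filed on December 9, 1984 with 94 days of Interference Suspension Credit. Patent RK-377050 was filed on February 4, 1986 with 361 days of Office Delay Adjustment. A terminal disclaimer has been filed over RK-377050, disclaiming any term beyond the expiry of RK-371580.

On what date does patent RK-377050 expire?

March 12, 2000

Natural term of RK-377050:
  Base: filing + 15 years → 4 February 2001.
  Office Delay Adjustment: +361 days → 31 January 2002.
Expiry of referenced patent RK-371580:
  Base: filing + 15 years → 9 December 1999.
  Interference Suspension Credit: +94 days → 12 March 2000.
Terminal disclaimer: RK-377050 expires on the earlier of 31 January 2002 and 12 March 2000.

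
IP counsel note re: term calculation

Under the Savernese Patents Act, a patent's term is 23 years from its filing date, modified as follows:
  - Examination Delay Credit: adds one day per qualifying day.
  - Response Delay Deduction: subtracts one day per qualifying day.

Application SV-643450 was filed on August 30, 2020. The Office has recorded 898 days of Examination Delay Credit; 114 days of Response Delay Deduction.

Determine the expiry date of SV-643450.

2045-10-22

Base term: filing date + 23 years → 30 August 2043.
Examination Delay Credit: +898 days → 13 February 2046.
Response Delay Deduction: −114 days → 22 October 2045.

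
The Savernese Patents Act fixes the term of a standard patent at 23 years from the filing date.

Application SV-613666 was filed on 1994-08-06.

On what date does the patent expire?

Filing date + 23 years → 6 August 2017.

2017-08-06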